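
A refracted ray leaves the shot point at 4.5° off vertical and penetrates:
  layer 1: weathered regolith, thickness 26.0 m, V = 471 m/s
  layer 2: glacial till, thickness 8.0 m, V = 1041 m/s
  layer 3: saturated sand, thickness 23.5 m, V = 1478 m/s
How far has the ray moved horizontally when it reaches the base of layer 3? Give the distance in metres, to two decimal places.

9.42 m

Ray parameter p = sin 4.5° / 471 m/s = 1.6658e-04 s/m.
Layer 1: θ = 4.50°; offset = 26.0·tan 4.50° = 2.0462 m.
Layer 2: sin θ = p·1041 = 0.1734 → θ = 9.99°; offset = 8.0·tan 9.99° = 1.4086 m.
Layer 3: sin θ = p·1478 = 0.2462 → θ = 14.25°; offset = 23.5·tan 14.25° = 5.9696 m.
Σ offsets = 9.4244 m.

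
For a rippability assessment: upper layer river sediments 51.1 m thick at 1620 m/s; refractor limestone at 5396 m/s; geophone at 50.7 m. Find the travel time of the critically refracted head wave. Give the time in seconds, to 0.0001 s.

θ_c = arcsin(V₁/V₂) = arcsin(1620/5396) = 17.47°, cos θ_c = 0.9539.
Intercept time tᵢ = 2h cos θ_c / V₁ = 2·51.1·0.9539/1620 = 0.06018 s.
t = x/V₂ + tᵢ = 50.7/5396 + 0.06018 = 0.06957 s.

0.0696 s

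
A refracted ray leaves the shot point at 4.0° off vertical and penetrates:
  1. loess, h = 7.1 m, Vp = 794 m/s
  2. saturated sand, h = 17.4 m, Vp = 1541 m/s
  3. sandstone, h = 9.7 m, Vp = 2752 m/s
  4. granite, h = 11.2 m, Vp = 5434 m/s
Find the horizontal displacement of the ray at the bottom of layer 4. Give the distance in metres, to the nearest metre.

Ray parameter p = sin 4.0° / 794 m/s = 8.7855e-05 s/m.
Layer 1: θ = 4.00°; offset = 7.1·tan 4.00° = 0.496 m.
Layer 2: sin θ = p·1541 = 0.1354 → θ = 7.78°; offset = 17.4·tan 7.78° = 2.378 m.
Layer 3: sin θ = p·2752 = 0.2418 → θ = 13.99°; offset = 9.7·tan 13.99° = 2.417 m.
Layer 4: sin θ = p·5434 = 0.4774 → θ = 28.52°; offset = 11.2·tan 28.52° = 6.085 m.
Σ offsets = 11.376 m.

11 m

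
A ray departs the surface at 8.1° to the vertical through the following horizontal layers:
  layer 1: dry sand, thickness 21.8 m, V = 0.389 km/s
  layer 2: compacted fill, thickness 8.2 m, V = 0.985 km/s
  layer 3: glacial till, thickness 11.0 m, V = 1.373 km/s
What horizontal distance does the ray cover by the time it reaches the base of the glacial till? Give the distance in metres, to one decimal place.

Apply Snell's law at each interface; in layer i the horizontal offset is hᵢ·tan θᵢ.
Layer 1: θ = 8.10°; offset = 21.8·tan 8.10° = 3.103 m.
Layer 2: sin θ = 0.985·sin 8.1°/0.389 = 0.3568, θ = 20.90°; offset = 8.2·tan 20.90° = 3.132 m.
Layer 3: sin θ = 1.373·sin 8.1°/0.389 = 0.4973, θ = 29.82°; offset = 11.0·tan 29.82° = 6.306 m.
Total horizontal offset = 12.540 m.

12.5 m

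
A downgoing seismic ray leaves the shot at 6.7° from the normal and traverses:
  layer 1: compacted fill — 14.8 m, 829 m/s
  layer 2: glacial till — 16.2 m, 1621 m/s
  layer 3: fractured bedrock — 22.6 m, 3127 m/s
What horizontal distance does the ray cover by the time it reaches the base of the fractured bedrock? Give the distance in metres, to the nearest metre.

17 m

Apply Snell's law at each interface; in layer i the horizontal offset is hᵢ·tan θᵢ.
Layer 1: θ = 6.70°; offset = 14.8·tan 6.70° = 1.739 m.
Layer 2: sin θ = 1621·sin 6.7°/829 = 0.2281, θ = 13.19°; offset = 16.2·tan 13.19° = 3.796 m.
Layer 3: sin θ = 3127·sin 6.7°/829 = 0.4401, θ = 26.11°; offset = 22.6·tan 26.11° = 11.076 m.
Σ offsets = 16.611 m.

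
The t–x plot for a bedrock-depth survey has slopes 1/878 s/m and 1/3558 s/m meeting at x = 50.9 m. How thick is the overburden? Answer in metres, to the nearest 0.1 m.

x_cross = 2h·√((V₂+V₁)/(V₂−V₁)) → h = x_cross / (2·√((V₂+V₁)/(V₂−V₁))).
√((V₂+V₁)/(V₂−V₁)) = √((3558+878)/(3558−878)) = 1.2866.
h = 50.9 / (2·1.2866) = 19.78 m.

19.8 m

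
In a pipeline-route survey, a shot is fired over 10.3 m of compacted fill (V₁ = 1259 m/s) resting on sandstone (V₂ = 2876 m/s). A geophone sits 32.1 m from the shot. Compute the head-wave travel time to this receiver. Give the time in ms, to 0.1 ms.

t = x/V₂ + 2h·√(V₂²−V₁²)/(V₁V₂).
√(V₂²−V₁²) = √(2876²−1259²) = 2585.8 m/s; delay term = 2·10.3·2585.8/(1259·2876) = 0.01471 s.
t = 32.1/2876 + 0.01471 = 0.02587 s.

25.9 ms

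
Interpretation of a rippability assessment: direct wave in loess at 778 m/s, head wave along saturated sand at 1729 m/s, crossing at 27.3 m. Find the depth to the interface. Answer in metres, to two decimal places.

8.41 m

h = (x_cross/2)·√((V₂−V₁)/(V₂+V₁)).
(V₂−V₁)/(V₂+V₁) = (1729−778)/(1729+778) = 0.3793; √ = 0.6159.
h = (27.3/2)·0.6159 = 8.41 m.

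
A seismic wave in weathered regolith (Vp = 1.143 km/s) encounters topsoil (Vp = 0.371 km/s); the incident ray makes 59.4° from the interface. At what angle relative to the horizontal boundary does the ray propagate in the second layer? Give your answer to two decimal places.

80.49°

Convert to the normal: θ₁ = 90° − 59.4° = 30.6°.
sin θ₁/V₁ = sin θ₂/V₂ ⇒ sin θ₂ = 0.371·sin 30.6°/1.143 = 0.371·0.5090/1.143 = 0.1652.
θ₂ = arcsin 0.1652 = 9.51° from the normal.
From the interface: 90° − 9.51° = 80.49°.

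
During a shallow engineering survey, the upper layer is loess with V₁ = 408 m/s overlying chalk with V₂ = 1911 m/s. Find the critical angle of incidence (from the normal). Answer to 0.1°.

Critical incidence: sin θ_c = V₁/V₂ = 408/1911 = 0.2135.
θ_c = arcsin 0.2135 = 12.33°.

12.3°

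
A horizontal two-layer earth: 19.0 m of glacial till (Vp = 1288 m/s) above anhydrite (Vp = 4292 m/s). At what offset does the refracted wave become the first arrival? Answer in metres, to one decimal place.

x_cross = 2h·√((V₂+V₁)/(V₂−V₁)).
(V₂+V₁)/(V₂−V₁) = (4292+1288)/(4292−1288) = 1.8575; √ = 1.3629.
x_cross = 2·19.0·1.3629 = 51.79 m.

51.8 m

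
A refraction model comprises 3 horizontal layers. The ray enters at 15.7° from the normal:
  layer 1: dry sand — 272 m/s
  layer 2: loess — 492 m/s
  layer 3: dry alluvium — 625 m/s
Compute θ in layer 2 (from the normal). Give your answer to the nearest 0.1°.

Snell's law across each interface conserves sin θ / V, so sin θ_2 = V_2·sin θ₁/V₁.
sin θ_2 = 492 × sin 15.7° / 272 = 0.4895.
θ_2 = 29.31° from the vertical.

29.3°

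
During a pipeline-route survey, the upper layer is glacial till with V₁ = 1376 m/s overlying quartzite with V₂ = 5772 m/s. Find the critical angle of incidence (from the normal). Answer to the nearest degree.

At critical incidence the refracted ray runs along the interface (θ₂ = 90°), so sin θ_c = V₁/V₂.
θ_c = arcsin(1376/5772) = arcsin 0.2384 = 13.79°.

14°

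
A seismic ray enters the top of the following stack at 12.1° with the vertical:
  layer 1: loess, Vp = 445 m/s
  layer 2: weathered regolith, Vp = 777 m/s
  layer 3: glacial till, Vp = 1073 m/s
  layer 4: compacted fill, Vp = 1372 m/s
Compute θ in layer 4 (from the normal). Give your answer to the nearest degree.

Ray parameter p = sin 12.1° / 445 = 4.7105e-04 s/m.
sin θ_4 = p·V_4 = 4.7105e-04 × 1372 = 0.6463.
θ_4 = 40.26° from the vertical.

40°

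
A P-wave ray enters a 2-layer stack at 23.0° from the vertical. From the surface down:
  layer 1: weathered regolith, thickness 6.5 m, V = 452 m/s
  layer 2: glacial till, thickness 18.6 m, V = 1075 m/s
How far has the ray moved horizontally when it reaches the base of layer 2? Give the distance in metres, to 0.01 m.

p = sin θ₁/V₁ = sin 23.0°/452 = 8.6445e-04 s/m is conserved through the stack.
Layer 1: θ = 23.00°; offset = 6.5·tan 23.00° = 2.7591 m.
Layer 2: sin θ = p·1075 = 0.9293 → θ = 68.32°; offset = 18.6·tan 68.32° = 46.7952 m.
Total horizontal offset = 49.5543 m.

49.55 m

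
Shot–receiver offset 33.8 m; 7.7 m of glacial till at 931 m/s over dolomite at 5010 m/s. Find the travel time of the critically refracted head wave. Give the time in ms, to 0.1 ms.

23.0 ms

θ_c = arcsin(V₁/V₂) = arcsin(931/5010) = 10.71°, cos θ_c = 0.9826.
Intercept time tᵢ = 2h cos θ_c / V₁ = 2·7.7·0.9826/931 = 0.01625 s.
t = x/V₂ + tᵢ = 33.8/5010 + 0.01625 = 0.02300 s.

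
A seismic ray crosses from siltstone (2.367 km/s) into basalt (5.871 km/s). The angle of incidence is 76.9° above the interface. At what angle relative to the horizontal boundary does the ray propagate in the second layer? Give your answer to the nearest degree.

56°

Angle from the normal: 90° − 76.9° = 13.1°.
sin θ₁/V₁ = sin θ₂/V₂ ⇒ sin θ₂ = 5.871·sin 13.1°/2.367 = 5.871·0.2267/2.367 = 0.5622.
θ₂ = arcsin 0.5622 = 34.21° from the normal.
From the interface: 90° − 34.21° = 55.79°.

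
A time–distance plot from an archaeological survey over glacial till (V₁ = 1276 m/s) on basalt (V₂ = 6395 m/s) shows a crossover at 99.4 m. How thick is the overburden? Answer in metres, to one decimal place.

x_cross = 2h·√((V₂+V₁)/(V₂−V₁)) → h = x_cross / (2·√((V₂+V₁)/(V₂−V₁))).
√((V₂+V₁)/(V₂−V₁)) = √((6395+1276)/(6395−1276)) = 1.2241.
h = 99.4 / (2·1.2241) = 40.60 m.

40.6 m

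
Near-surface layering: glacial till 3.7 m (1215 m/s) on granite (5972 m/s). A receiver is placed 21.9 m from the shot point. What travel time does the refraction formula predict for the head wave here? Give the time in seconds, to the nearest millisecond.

θ_c = arcsin(V₁/V₂) = arcsin(1215/5972) = 11.74°, cos θ_c = 0.9791.
Intercept time tᵢ = 2h cos θ_c / V₁ = 2·3.7·0.9791/1215 = 0.00596 s.
t = x/V₂ + tᵢ = 21.9/5972 + 0.00596 = 0.00963 s.

0.010 s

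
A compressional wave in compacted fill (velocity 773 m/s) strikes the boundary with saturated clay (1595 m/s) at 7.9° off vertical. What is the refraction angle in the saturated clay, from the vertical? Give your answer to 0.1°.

16.5°

Snell's law: sin θ₂ = (V₂/V₁)·sin θ₁ = (1595/773)·sin 7.9° = 0.2836.
θ₂ = sin⁻¹(0.2836) = 16.48° (from vertical).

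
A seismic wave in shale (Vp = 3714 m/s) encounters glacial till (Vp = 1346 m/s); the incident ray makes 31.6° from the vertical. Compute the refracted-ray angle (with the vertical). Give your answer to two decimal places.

sin θ₁/V₁ = sin θ₂/V₂ ⇒ sin θ₂ = 1346·sin 31.6°/3714 = 1346·0.5240/3714 = 0.1899.
θ₂ = sin⁻¹(0.1899) = 10.95° (from vertical).

10.95°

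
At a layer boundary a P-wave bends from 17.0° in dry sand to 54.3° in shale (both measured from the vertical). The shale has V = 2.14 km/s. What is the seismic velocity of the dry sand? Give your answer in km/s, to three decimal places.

0.770 km/s

sin 17.0° = 0.2924; sin 54.3° = 0.8121.
V₁ = V₂·(sin θ₁/sin θ₂) = 2.14·(0.2924/0.8121) = 0.770 km/s.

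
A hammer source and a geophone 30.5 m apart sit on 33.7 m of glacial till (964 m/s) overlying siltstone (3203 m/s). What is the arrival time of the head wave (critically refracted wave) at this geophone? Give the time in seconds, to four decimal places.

0.0762 s

t = x/V₂ + 2h·√(V₂²−V₁²)/(V₁V₂).
√(V₂²−V₁²) = √(3203²−964²) = 3054.5 m/s; delay term = 2·33.7·3054.5/(964·3203) = 0.06668 s.
t = 30.5/3203 + 0.06668 = 0.07620 s.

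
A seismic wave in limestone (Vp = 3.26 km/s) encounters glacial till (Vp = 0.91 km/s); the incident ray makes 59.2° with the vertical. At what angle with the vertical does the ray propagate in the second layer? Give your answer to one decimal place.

Snell's law: sin θ₂ = (V₂/V₁)·sin θ₁ = (0.91/3.26)·sin 59.2° = 0.2398.
θ₂ = arcsin 0.2398 = 13.87° from the normal.

13.9°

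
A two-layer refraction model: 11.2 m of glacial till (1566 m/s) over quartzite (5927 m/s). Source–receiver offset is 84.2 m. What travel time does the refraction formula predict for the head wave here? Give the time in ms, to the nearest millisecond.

28 ms

θ_c = arcsin(V₁/V₂) = arcsin(1566/5927) = 15.32°, cos θ_c = 0.9645.
Intercept time tᵢ = 2h cos θ_c / V₁ = 2·11.2·0.9645/1566 = 0.01380 s.
t = x/V₂ + tᵢ = 84.2/5927 + 0.01380 = 0.02800 s.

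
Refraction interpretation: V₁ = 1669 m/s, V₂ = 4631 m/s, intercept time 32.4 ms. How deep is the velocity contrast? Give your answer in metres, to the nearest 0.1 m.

h = tᵢ·V₁·V₂ / (2·√(V₂²−V₁²)).
√(V₂²−V₁²) = √(4631² − 1669²) = 4319.8 m/s.
h = 0.0324 s × 1669 × 4631 / (2 × 4319.8) = 28.99 m.

29.0 m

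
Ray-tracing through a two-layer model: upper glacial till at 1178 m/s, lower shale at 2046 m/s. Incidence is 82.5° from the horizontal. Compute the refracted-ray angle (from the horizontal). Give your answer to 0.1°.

Angle from the normal: 90° − 82.5° = 7.5°.
Snell's law: sin θ₂ = (V₂/V₁)·sin θ₁ = (2046/1178)·sin 7.5° = 0.2267.
θ₂ = arcsin 0.2267 = 13.10° from the normal.
From the interface: 90° − 13.10° = 76.90°.

76.9°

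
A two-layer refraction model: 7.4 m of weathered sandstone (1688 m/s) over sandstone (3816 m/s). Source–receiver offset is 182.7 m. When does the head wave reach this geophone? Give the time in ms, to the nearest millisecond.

56 ms

θ_c = arcsin(V₁/V₂) = arcsin(1688/3816) = 26.25°, cos θ_c = 0.8968.
Intercept time tᵢ = 2h cos θ_c / V₁ = 2·7.4·0.8968/1688 = 0.00786 s.
t = x/V₂ + tᵢ = 182.7/3816 + 0.00786 = 0.05574 s.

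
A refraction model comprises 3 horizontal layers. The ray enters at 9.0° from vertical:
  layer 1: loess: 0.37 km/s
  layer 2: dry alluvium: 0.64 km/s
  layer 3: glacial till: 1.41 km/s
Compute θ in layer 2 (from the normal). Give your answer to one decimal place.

15.7°

Snell's law across each interface conserves sin θ / V, so sin θ_2 = V_2·sin θ₁/V₁.
sin θ_2 = 0.64 × sin 9.0° / 0.37 = 0.2706.
θ_2 = arcsin 0.2706 = 15.70°.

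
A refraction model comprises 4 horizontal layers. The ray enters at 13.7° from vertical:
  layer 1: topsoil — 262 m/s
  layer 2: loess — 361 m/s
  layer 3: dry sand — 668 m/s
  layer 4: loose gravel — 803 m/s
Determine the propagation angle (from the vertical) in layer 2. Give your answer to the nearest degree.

19°

Snell's law across each interface conserves sin θ / V, so sin θ_2 = V_2·sin θ₁/V₁.
sin θ_2 = 361 × sin 13.7° / 262 = 0.3263.
θ_2 = arcsin 0.3263 = 19.05°.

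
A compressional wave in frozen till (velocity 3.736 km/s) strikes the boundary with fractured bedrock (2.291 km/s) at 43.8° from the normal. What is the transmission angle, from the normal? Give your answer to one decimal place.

Snell's law: sin θ₂ = (V₂/V₁)·sin θ₁ = (2.291/3.736)·sin 43.8° = 0.4244.
θ₂ = arcsin 0.4244 = 25.12° from the normal.

25.1°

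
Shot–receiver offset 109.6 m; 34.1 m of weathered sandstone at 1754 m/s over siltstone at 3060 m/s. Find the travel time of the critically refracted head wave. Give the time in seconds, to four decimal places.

0.0677 s

t = x/V₂ + 2h·√(V₂²−V₁²)/(V₁V₂).
√(V₂²−V₁²) = √(3060²−1754²) = 2507.4 m/s; delay term = 2·34.1·2507.4/(1754·3060) = 0.03186 s.
t = 109.6/3060 + 0.03186 = 0.06768 s.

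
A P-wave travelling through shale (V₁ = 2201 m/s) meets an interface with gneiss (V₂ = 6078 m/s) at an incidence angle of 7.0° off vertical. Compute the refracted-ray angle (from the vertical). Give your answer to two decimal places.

sin θ₁/V₁ = sin θ₂/V₂ ⇒ sin θ₂ = 6078·sin 7.0°/2201 = 6078·0.1219/2201 = 0.3365.
θ₂ = arcsin 0.3365 = 19.67° from the normal.

19.67°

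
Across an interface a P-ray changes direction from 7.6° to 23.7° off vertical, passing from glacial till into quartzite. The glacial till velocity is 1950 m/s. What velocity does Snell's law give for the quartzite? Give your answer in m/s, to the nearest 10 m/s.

5930 m/s

Snell's law: sin 7.6°/V₁ = sin 23.7°/V₂.
V₂ = V₁·sin 23.7°/sin 7.6° = 1950 × 3.0392 = 5926.35 m/s.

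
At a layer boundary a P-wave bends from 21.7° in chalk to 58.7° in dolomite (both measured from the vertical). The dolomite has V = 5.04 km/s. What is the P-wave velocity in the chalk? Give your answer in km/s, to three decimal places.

2.181 km/s

Snell's law: sin 21.7°/V₁ = sin 58.7°/V₂.
V₁ = V₂·sin 21.7°/sin 58.7° = 5.04 × 0.4327 = 2.181 km/s.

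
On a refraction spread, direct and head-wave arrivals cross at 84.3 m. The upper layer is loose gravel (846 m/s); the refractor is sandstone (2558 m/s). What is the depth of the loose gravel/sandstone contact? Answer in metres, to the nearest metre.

h = (x_cross/2)·√((V₂−V₁)/(V₂+V₁)).
(V₂−V₁)/(V₂+V₁) = (2558−846)/(2558+846) = 0.5029; √ = 0.7092.
h = (84.3/2)·0.7092 = 29.89 m.

30 m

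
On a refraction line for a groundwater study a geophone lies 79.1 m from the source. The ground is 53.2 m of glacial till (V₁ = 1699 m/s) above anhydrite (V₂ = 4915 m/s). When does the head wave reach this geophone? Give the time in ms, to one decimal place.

θ_c = arcsin(V₁/V₂) = arcsin(1699/4915) = 20.22°, cos θ_c = 0.9384.
Intercept time tᵢ = 2h cos θ_c / V₁ = 2·53.2·0.9384/1699 = 0.05876 s.
t = x/V₂ + tᵢ = 79.1/4915 + 0.05876 = 0.07486 s.

74.9 ms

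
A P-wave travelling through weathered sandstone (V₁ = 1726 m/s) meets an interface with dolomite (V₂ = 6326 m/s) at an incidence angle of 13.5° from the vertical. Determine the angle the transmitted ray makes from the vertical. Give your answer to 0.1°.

58.8°

sin θ₁/V₁ = sin θ₂/V₂ ⇒ sin θ₂ = 6326·sin 13.5°/1726 = 6326·0.2334/1726 = 0.8556.
θ₂ = arcsin 0.8556 = 58.83° from the normal.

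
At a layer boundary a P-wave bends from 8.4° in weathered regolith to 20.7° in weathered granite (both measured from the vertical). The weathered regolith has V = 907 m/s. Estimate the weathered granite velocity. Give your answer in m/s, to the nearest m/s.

sin 8.4° = 0.1461; sin 20.7° = 0.3535.
V₂ = V₁·(sin θ₂/sin θ₁) = 907·(0.3535/0.1461) = 2194.65 m/s.

2195 m/s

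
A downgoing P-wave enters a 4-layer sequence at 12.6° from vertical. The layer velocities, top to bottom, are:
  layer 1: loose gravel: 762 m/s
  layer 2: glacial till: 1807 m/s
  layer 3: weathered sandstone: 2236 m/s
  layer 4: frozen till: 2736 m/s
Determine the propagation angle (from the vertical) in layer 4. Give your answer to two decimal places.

Ray parameter p = sin 12.6° / 762 = 2.8628e-04 s/m.
sin θ_4 = p·V_4 = 2.8628e-04 × 2736 = 0.7833.
θ_4 = arcsin 0.7833 = 51.56°.

51.56°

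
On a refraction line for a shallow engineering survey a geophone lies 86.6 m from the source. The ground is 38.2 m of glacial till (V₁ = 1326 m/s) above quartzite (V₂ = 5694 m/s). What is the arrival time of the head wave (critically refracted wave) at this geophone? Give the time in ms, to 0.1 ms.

71.2 ms

t = x/V₂ + 2h·√(V₂²−V₁²)/(V₁V₂).
√(V₂²−V₁²) = √(5694²−1326²) = 5537.5 m/s; delay term = 2·38.2·5537.5/(1326·5694) = 0.05603 s.
t = 86.6/5694 + 0.05603 = 0.07124 s.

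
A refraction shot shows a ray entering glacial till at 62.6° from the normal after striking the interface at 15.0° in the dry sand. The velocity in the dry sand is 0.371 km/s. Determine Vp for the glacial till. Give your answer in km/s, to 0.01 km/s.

Snell's law: sin 15.0°/V₁ = sin 62.6°/V₂.
V₂ = V₁·sin 62.6°/sin 15.0° = 0.371 × 3.4303 = 1.27 km/s.

1.27 km/s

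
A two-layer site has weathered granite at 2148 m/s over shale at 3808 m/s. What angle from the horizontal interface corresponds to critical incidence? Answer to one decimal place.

55.7°

At critical incidence the refracted ray runs along the interface (θ₂ = 90°), so sin θ_c = V₁/V₂.
θ_c = arcsin(2148/3808) = arcsin 0.5641 = 34.34°.
Measured from the interface: 90° − 34.34° = 55.66°.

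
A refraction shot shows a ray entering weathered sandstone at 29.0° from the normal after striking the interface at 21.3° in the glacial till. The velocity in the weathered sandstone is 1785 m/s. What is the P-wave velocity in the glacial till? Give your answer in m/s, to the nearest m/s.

sin 21.3° = 0.3633; sin 29.0° = 0.4848.
V₁ = V₂·(sin θ₁/sin θ₂) = 1785·(0.3633/0.4848) = 1337.44 m/s.

1337 m/s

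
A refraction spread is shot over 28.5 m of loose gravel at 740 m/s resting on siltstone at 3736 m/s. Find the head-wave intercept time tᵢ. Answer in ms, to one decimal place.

tᵢ = 2h·√(V₂²−V₁²)/(V₁V₂).
√(V₂²−V₁²) = √(3736²−740²) = 3662.0 m/s.
tᵢ = 2·28.5·3662.0/(740·3736) = 0.07550 s.

75.5 ms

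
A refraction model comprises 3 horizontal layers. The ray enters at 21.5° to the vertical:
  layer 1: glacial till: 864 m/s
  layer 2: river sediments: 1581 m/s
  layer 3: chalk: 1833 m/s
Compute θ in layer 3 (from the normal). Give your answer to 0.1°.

Ray parameter p = sin 21.5° / 864 = 4.2419e-04 s/m.
sin θ_3 = p·V_3 = 4.2419e-04 × 1833 = 0.7775.
θ_3 = arcsin 0.7775 = 51.04°.

51.0°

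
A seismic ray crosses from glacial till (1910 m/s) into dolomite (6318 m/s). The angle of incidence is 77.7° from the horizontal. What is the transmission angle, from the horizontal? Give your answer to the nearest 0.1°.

45.2°

Convert to the normal: θ₁ = 90° − 77.7° = 12.3°.
sin θ₁/V₁ = sin θ₂/V₂ ⇒ sin θ₂ = 6318·sin 12.3°/1910 = 6318·0.2130/1910 = 0.7047.
θ₂ = sin⁻¹(0.7047) = 44.80° (from vertical).
From the interface: 90° − 44.80° = 45.20°.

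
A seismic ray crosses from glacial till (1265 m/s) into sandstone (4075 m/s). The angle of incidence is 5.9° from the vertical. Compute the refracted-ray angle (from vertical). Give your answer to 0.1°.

Snell's law: sin θ₂ = (V₂/V₁)·sin θ₁ = (4075/1265)·sin 5.9° = 0.3311.
θ₂ = sin⁻¹(0.3311) = 19.34° (from vertical).

19.3°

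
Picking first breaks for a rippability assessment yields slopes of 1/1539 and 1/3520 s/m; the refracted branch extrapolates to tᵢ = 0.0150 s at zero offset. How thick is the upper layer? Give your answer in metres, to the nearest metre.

h = tᵢ·V₁·V₂ / (2·√(V₂²−V₁²)).
√(V₂²−V₁²) = √(3520² − 1539²) = 3165.7 m/s.
h = 0.015 s × 1539 × 3520 / (2 × 3165.7) = 12.83 m.

13 m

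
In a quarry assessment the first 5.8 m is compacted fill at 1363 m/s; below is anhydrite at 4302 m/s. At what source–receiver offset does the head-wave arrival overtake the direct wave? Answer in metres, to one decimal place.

16.1 m

x_cross = 2h·√((V₂+V₁)/(V₂−V₁)).
(V₂+V₁)/(V₂−V₁) = (4302+1363)/(4302−1363) = 1.9275; √ = 1.3884.
x_cross = 2·5.8·1.3884 = 16.10 m.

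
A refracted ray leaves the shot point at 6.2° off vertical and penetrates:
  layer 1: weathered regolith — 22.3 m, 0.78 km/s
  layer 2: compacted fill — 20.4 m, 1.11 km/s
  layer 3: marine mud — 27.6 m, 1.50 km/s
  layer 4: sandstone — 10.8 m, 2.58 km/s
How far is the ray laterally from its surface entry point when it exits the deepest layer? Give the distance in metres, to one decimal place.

Ray parameter p = sin 6.2° / 0.78 km/s = 1.3846e-01 s/km.
Layer 1: θ = 6.20°; offset = 22.3·tan 6.20° = 2.423 m.
Layer 2: sin θ = p·1.11 = 0.1537 → θ = 8.84°; offset = 20.4·tan 8.84° = 3.173 m.
Layer 3: sin θ = p·1.50 = 0.2077 → θ = 11.99°; offset = 27.6·tan 11.99° = 5.860 m.
Layer 4: sin θ = p·2.58 = 0.3572 → θ = 20.93°; offset = 10.8·tan 20.93° = 4.131 m.
Σ offsets = 15.586 m.

15.6 m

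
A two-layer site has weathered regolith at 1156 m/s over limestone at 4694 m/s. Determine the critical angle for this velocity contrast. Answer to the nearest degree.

14°

Critical incidence: sin θ_c = V₁/V₂ = 1156/4694 = 0.2463.
θ_c = arcsin 0.2463 = 14.26°.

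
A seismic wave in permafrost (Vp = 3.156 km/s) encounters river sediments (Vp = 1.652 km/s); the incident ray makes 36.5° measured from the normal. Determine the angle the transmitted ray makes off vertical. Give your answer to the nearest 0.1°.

18.1°

sin θ₁/V₁ = sin θ₂/V₂ ⇒ sin θ₂ = 1.652·sin 36.5°/3.156 = 1.652·0.5948/3.156 = 0.3114.
θ₂ = arcsin 0.3114 = 18.14° from the normal.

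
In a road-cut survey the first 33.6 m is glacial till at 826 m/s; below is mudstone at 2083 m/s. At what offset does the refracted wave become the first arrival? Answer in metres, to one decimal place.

102.2 m

θ_c = arcsin(826/2083) = 23.36°, so cos θ_c = 0.9180 and tᵢ = 2h cos θ_c/V₁ = 0.0747 s.
At crossover x/V₁ = x/V₂ + tᵢ ⇒ x = tᵢ/(1/V₁ − 1/V₂) = 0.07469/(1.2107e-03 − 4.8008e-04) = 102.23 m.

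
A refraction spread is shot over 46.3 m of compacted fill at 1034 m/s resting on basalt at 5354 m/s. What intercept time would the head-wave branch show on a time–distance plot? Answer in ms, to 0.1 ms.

87.9 ms

tᵢ = 2h·√(V₂²−V₁²)/(V₁V₂).
√(V₂²−V₁²) = √(5354²−1034²) = 5253.2 m/s.
tᵢ = 2·46.3·5253.2/(1034·5354) = 0.08787 s.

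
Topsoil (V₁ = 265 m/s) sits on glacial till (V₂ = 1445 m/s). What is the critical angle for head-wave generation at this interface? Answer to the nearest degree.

11°

Critical incidence: sin θ_c = V₁/V₂ = 265/1445 = 0.1834.
θ_c = arcsin 0.1834 = 10.57°.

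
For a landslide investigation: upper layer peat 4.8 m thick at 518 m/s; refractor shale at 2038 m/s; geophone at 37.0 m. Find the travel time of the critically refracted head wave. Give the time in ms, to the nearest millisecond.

t = x/V₂ + 2h·√(V₂²−V₁²)/(V₁V₂).
√(V₂²−V₁²) = √(2038²−518²) = 1971.1 m/s; delay term = 2·4.8·1971.1/(518·2038) = 0.01792 s.
t = 37.0/2038 + 0.01792 = 0.03608 s.

36 ms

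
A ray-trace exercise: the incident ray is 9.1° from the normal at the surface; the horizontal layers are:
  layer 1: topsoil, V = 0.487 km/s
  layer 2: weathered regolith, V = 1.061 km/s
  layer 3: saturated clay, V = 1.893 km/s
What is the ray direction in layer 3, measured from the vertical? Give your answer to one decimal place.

37.9°

Snell's law across each interface conserves sin θ / V, so sin θ_3 = V_3·sin θ₁/V₁.
sin θ_3 = 1.893 × sin 9.1° / 0.487 = 0.6148.
θ_3 = arcsin 0.6148 = 37.94°.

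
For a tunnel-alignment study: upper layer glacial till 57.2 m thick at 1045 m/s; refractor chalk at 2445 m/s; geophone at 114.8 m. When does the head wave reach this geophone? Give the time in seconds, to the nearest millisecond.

t = x/V₂ + 2h·√(V₂²−V₁²)/(V₁V₂).
√(V₂²−V₁²) = √(2445²−1045²) = 2210.4 m/s; delay term = 2·57.2·2210.4/(1045·2445) = 0.09897 s.
t = 114.8/2445 + 0.09897 = 0.14592 s.

0.146 s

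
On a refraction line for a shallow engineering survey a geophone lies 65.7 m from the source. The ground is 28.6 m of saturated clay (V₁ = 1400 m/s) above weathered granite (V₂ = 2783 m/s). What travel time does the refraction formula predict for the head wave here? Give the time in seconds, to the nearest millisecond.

θ_c = arcsin(V₁/V₂) = arcsin(1400/2783) = 30.20°, cos θ_c = 0.8643.
Intercept time tᵢ = 2h cos θ_c / V₁ = 2·28.6·0.8643/1400 = 0.03531 s.
t = x/V₂ + tᵢ = 65.7/2783 + 0.03531 = 0.05892 s.

0.059 s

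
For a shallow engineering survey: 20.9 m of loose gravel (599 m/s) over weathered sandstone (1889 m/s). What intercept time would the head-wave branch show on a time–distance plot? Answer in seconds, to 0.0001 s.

0.0662 s

tᵢ = 2h·√(V₂²−V₁²)/(V₁V₂).
√(V₂²−V₁²) = √(1889²−599²) = 1791.5 m/s.
tᵢ = 2·20.9·1791.5/(599·1889) = 0.06618 s.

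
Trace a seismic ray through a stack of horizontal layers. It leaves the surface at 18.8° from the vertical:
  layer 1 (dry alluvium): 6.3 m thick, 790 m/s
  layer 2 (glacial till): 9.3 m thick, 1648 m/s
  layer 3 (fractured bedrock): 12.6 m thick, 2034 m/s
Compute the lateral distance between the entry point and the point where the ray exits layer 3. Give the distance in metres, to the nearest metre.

29 m

Apply Snell's law at each interface; in layer i the horizontal offset is hᵢ·tan θᵢ.
Layer 1: θ = 18.80°; offset = 6.3·tan 18.80° = 2.145 m.
Layer 2: sin θ = 1648·sin 18.8°/790 = 0.6723, θ = 42.24°; offset = 9.3·tan 42.24° = 8.445 m.
Layer 3: sin θ = 2034·sin 18.8°/790 = 0.8297, θ = 56.07°; offset = 12.6·tan 56.07° = 18.730 m.
Total horizontal offset = 29.320 m.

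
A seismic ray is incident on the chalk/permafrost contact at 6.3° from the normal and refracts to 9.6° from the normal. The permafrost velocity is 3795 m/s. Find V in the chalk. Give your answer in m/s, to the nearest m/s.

2497 m/s

sin 6.3° = 0.1097; sin 9.6° = 0.1668.
V₁ = V₂·(sin θ₁/sin θ₂) = 3795·(0.1097/0.1668) = 2497.12 m/s.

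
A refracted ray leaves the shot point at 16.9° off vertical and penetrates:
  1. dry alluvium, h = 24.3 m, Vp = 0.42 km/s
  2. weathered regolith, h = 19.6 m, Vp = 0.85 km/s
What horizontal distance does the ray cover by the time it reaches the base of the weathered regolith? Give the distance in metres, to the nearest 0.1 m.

21.6 m

Apply Snell's law at each interface; in layer i the horizontal offset is hᵢ·tan θᵢ.
Layer 1: θ = 16.90°; offset = 24.3·tan 16.90° = 7.383 m.
Layer 2: sin θ = 0.85·sin 16.9°/0.42 = 0.5883, θ = 36.04°; offset = 19.6·tan 36.04° = 14.260 m.
Summing the layer offsets gives 21.643 m.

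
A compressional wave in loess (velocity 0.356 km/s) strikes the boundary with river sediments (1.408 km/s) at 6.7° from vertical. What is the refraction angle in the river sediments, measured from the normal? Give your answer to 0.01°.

27.48°

Snell's law: sin θ₂ = (V₂/V₁)·sin θ₁ = (1.408/0.356)·sin 6.7° = 0.4614.
θ₂ = sin⁻¹(0.4614) = 27.48° (from vertical).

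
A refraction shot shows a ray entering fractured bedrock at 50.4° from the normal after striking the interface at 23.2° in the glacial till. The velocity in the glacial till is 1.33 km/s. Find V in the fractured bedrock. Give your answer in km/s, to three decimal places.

sin 23.2° = 0.3939; sin 50.4° = 0.7705.
V₂ = V₁·(sin θ₂/sin θ₁) = 1.33·(0.7705/0.3939) = 2.601 km/s.

2.601 km/s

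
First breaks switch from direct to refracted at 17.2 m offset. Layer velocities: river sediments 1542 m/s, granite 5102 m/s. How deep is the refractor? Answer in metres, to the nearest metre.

h = (x_cross/2)·√((V₂−V₁)/(V₂+V₁)).
(V₂−V₁)/(V₂+V₁) = (5102−1542)/(5102+1542) = 0.5358; √ = 0.7320.
h = (17.2/2)·0.7320 = 6.30 m.

6 m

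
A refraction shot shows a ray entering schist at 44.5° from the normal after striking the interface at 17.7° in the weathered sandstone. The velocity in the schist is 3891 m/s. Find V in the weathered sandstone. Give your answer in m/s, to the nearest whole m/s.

sin 17.7° = 0.3040; sin 44.5° = 0.7009.
V₁ = V₂·(sin θ₁/sin θ₂) = 3891·(0.3040/0.7009) = 1687.80 m/s.

1688 m/s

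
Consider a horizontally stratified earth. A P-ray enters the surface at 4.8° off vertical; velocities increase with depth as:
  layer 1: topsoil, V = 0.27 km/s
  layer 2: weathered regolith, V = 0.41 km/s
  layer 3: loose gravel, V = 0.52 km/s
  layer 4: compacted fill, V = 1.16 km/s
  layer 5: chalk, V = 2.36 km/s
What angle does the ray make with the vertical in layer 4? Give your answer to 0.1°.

21.1°

Ray parameter p = sin 4.8° / 0.27 = 3.0992e-01 s/km.
sin θ_4 = p·V_4 = 3.0992e-01 × 1.16 = 0.3595.
θ_4 = arcsin 0.3595 = 21.07°.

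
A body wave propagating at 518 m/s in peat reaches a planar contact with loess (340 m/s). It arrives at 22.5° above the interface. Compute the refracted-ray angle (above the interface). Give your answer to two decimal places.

Convert to the normal: θ₁ = 90° − 22.5° = 67.5°.
Snell's law: sin θ₂ = (V₂/V₁)·sin θ₁ = (340/518)·sin 67.5° = 0.6064.
θ₂ = sin⁻¹(0.6064) = 37.33° (from vertical).
From the interface: 90° − 37.33° = 52.67°.

52.67°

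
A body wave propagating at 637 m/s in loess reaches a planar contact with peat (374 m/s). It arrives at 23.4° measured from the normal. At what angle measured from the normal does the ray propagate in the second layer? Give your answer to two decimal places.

sin θ₁/V₁ = sin θ₂/V₂ ⇒ sin θ₂ = 374·sin 23.4°/637 = 374·0.3971/637 = 0.2332.
θ₂ = sin⁻¹(0.2332) = 13.48° (from vertical).

13.48°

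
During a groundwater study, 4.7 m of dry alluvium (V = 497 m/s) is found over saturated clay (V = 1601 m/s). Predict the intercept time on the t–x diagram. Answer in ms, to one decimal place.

tᵢ = 2h·√(V₂²−V₁²)/(V₁V₂).
√(V₂²−V₁²) = √(1601²−497²) = 1521.9 m/s.
tᵢ = 2·4.7·1521.9/(497·1601) = 0.01798 s.

18.0 ms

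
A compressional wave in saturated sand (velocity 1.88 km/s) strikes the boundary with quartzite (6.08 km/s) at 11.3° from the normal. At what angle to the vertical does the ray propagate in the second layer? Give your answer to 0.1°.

39.3°

sin θ₁/V₁ = sin θ₂/V₂ ⇒ sin θ₂ = 6.08·sin 11.3°/1.88 = 6.08·0.1959/1.88 = 0.6337.
θ₂ = sin⁻¹(0.6337) = 39.32° (from vertical).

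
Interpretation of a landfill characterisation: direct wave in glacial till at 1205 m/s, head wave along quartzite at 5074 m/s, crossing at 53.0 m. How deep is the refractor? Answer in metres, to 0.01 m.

h = (x_cross/2)·√((V₂−V₁)/(V₂+V₁)).
(V₂−V₁)/(V₂+V₁) = (5074−1205)/(5074+1205) = 0.6162; √ = 0.7850.
h = (53.0/2)·0.7850 = 20.80 m.

20.80 m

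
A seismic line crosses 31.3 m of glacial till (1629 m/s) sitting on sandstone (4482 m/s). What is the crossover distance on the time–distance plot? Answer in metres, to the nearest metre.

θ_c = arcsin(1629/4482) = 21.31°, so cos θ_c = 0.9316 and tᵢ = 2h cos θ_c/V₁ = 0.0358 s.
At crossover x/V₁ = x/V₂ + tᵢ ⇒ x = tᵢ/(1/V₁ − 1/V₂) = 0.03580/(6.1387e-04 − 2.2311e-04) = 91.62 m.

92 m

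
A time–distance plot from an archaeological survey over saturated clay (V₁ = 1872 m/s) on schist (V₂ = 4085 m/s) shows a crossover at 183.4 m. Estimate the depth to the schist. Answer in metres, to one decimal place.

55.9 m

x_cross = 2h·√((V₂+V₁)/(V₂−V₁)) → h = x_cross / (2·√((V₂+V₁)/(V₂−V₁))).
√((V₂+V₁)/(V₂−V₁)) = √((4085+1872)/(4085−1872)) = 1.6407.
h = 183.4 / (2·1.6407) = 55.89 m.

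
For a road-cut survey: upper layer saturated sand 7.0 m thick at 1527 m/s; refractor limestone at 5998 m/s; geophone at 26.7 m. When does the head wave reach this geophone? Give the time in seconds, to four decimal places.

0.0133 s

t = x/V₂ + 2h·√(V₂²−V₁²)/(V₁V₂).
√(V₂²−V₁²) = √(5998²−1527²) = 5800.4 m/s; delay term = 2·7.0·5800.4/(1527·5998) = 0.00887 s.
t = 26.7/5998 + 0.00887 = 0.01332 s.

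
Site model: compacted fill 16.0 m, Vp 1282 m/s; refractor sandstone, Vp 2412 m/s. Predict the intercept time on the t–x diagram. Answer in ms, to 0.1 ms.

θ_c = arcsin(V₁/V₂) = arcsin(1282/2412) = 32.11°; cos θ_c = 0.8471.
tᵢ = 2h·cos θ_c / V₁ = 2·16.0·0.8471 / 1282 = 0.02114 s.

21.1 ms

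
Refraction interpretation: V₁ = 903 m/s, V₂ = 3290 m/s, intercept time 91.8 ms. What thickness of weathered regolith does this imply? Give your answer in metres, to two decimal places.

43.10 m

h = tᵢ·V₁·V₂ / (2·√(V₂²−V₁²)).
√(V₂²−V₁²) = √(3290² − 903²) = 3163.7 m/s.
h = 0.0918 s × 903 × 3290 / (2 × 3163.7) = 43.10 m.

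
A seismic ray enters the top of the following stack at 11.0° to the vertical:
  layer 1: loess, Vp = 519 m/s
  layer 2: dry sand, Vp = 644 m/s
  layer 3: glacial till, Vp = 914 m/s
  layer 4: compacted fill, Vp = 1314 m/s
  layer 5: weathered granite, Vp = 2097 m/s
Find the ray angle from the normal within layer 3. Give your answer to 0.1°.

Snell's law across each interface conserves sin θ / V, so sin θ_3 = V_3·sin θ₁/V₁.
sin θ_3 = 914 × sin 11.0° / 519 = 0.3360.
θ_3 = 19.64° from the vertical.

19.6°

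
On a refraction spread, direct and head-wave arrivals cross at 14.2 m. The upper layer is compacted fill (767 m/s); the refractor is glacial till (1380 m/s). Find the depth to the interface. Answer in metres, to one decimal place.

x_cross = 2h·√((V₂+V₁)/(V₂−V₁)) → h = x_cross / (2·√((V₂+V₁)/(V₂−V₁))).
√((V₂+V₁)/(V₂−V₁)) = √((1380+767)/(1380−767)) = 1.8715.
h = 14.2 / (2·1.8715) = 3.79 m.

3.8 m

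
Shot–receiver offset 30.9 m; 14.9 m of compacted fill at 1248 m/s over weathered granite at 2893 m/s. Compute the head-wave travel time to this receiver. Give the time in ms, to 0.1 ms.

θ_c = arcsin(V₁/V₂) = arcsin(1248/2893) = 25.56°, cos θ_c = 0.9022.
Intercept time tᵢ = 2h cos θ_c / V₁ = 2·14.9·0.9022/1248 = 0.02154 s.
t = x/V₂ + tᵢ = 30.9/2893 + 0.02154 = 0.03222 s.

32.2 ms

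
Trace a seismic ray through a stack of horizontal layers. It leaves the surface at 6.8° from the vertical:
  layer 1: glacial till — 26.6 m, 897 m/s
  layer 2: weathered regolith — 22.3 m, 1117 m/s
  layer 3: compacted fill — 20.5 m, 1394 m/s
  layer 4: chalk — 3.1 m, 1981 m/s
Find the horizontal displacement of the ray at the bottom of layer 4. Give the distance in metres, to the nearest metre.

11 m

Ray parameter p = sin 6.8° / 897 m/s = 1.3200e-04 s/m.
Layer 1: θ = 6.80°; offset = 26.6·tan 6.80° = 3.172 m.
Layer 2: sin θ = p·1117 = 0.1474 → θ = 8.48°; offset = 22.3·tan 8.48° = 3.324 m.
Layer 3: sin θ = p·1394 = 0.1840 → θ = 10.60°; offset = 20.5·tan 10.60° = 3.838 m.
Layer 4: sin θ = p·1981 = 0.2615 → θ = 15.16°; offset = 3.1·tan 15.16° = 0.840 m.
Summing the layer offsets gives 11.174 m.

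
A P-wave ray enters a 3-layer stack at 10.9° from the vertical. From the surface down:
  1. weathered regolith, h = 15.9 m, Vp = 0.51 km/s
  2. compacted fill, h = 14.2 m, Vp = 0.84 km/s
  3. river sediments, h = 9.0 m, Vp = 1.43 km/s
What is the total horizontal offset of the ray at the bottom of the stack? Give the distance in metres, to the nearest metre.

Apply Snell's law at each interface; in layer i the horizontal offset is hᵢ·tan θᵢ.
Layer 1: θ = 10.90°; offset = 15.9·tan 10.90° = 3.062 m.
Layer 2: sin θ = 0.84·sin 10.9°/0.51 = 0.3115, θ = 18.15°; offset = 14.2·tan 18.15° = 4.654 m.
Layer 3: sin θ = 1.43·sin 10.9°/0.51 = 0.5302, θ = 32.02°; offset = 9.0·tan 32.02° = 5.628 m.
Total horizontal offset = 13.344 m.

13 m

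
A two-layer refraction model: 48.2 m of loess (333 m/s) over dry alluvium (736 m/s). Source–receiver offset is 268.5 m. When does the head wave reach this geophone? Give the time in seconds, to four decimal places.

t = x/V₂ + 2h·√(V₂²−V₁²)/(V₁V₂).
√(V₂²−V₁²) = √(736²−333²) = 656.4 m/s; delay term = 2·48.2·656.4/(333·736) = 0.25816 s.
t = 268.5/736 + 0.25816 = 0.62297 s.

0.6230 s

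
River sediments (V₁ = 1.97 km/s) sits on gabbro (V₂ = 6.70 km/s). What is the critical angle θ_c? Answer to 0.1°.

Critical incidence: sin θ_c = V₁/V₂ = 1.97/6.70 = 0.2940.
θ_c = arcsin 0.2940 = 17.10°.

17.1°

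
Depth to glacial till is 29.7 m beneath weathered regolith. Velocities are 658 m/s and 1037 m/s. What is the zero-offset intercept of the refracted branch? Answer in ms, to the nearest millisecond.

tᵢ = 2h·√(V₂²−V₁²)/(V₁V₂).
√(V₂²−V₁²) = √(1037²−658²) = 801.5 m/s.
tᵢ = 2·29.7·801.5/(658·1037) = 0.06977 s.

70 ms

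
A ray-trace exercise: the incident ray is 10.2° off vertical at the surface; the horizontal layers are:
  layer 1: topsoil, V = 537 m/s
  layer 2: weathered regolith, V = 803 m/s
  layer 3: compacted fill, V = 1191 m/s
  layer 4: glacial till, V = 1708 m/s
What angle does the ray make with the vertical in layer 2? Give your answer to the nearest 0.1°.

Ray parameter p = sin 10.2° / 537 = 3.2977e-04 s/m.
sin θ_2 = p·V_2 = 3.2977e-04 × 803 = 0.2648.
θ_2 = 15.36° from the vertical.

15.4°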